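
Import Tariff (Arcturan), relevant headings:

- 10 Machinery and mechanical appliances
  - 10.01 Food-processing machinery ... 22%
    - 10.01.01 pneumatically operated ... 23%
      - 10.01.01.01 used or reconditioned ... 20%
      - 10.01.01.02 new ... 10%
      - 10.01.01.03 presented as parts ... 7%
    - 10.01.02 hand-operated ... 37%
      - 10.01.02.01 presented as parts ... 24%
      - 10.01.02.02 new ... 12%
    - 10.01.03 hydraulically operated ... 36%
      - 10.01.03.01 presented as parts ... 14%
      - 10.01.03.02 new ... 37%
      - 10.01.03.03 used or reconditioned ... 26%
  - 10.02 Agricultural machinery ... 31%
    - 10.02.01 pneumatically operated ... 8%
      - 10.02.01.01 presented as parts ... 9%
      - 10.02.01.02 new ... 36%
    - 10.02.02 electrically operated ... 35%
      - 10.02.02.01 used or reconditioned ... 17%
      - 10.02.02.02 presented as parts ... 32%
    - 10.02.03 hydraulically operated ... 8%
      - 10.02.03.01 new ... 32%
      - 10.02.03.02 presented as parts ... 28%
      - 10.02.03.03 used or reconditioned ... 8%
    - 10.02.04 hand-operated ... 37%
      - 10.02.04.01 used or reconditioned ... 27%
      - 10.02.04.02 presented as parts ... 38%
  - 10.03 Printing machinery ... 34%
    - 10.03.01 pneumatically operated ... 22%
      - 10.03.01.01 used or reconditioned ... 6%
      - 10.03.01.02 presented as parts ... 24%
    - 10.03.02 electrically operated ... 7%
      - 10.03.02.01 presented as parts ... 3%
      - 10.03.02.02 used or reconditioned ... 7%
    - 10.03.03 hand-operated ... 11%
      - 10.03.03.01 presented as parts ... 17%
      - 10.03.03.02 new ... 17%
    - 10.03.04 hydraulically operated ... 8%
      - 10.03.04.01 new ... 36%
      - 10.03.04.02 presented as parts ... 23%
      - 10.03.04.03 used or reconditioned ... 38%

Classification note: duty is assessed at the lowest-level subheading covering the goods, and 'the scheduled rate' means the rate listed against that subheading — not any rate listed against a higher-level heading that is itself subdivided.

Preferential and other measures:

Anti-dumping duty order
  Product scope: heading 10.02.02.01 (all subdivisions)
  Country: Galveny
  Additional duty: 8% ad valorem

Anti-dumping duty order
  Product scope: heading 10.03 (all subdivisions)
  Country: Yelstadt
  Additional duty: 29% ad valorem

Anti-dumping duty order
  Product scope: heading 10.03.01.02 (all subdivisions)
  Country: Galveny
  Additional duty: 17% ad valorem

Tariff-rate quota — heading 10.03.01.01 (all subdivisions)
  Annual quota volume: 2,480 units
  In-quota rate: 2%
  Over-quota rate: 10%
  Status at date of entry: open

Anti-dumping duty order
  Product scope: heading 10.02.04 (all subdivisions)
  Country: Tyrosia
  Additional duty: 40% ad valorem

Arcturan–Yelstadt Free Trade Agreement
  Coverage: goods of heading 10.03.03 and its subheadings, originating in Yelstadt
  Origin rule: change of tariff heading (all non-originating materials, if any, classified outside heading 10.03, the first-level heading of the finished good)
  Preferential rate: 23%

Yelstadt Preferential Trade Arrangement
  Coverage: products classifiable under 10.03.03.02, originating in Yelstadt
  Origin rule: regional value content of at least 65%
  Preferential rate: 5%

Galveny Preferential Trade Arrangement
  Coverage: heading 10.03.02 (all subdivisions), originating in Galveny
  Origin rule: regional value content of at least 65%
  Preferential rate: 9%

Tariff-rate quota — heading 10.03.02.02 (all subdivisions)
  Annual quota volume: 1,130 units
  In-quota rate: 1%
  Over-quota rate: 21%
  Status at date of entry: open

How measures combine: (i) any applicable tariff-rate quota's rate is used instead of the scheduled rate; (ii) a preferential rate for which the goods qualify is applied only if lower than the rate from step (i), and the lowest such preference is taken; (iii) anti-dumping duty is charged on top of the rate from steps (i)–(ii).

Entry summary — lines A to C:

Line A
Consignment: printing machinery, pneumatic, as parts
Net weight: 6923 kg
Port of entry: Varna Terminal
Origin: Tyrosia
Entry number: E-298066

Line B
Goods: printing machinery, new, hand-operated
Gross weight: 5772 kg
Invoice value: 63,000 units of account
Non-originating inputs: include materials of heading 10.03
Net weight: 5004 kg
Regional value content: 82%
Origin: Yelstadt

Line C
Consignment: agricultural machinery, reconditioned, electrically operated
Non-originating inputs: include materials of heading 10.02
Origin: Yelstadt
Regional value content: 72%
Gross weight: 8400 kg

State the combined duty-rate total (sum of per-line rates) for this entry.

Line A: printing → 10.03; pneumatic → 10.03.01; as parts → 10.03.01.02. Scheduled 24%. No special measure applies. → 24%.
Line B: printing → 10.03; hand-operated → 10.03.03; new → 10.03.03.02. Scheduled 17%. Yelstadt agreement on 10.03.03: CTH not met; Yelstadt agreement on 10.03.03.02: RVC ≥ 65% → 5% available; preferential 5%; anti-dumping (Yelstadt, 10.03): +29%; total 5% + 29% = 34%. → 34%.
Line C: agricultural → 10.02; electrically operated → 10.02.02; reconditioned → 10.02.02.01. Scheduled 17%. Yelstadt agreement on 10.03.03: 10.02.02.01 not covered; Yelstadt agreement on 10.03.03.02: 10.02.02.01 not covered. → 17%.
Sum: 24% + 34% + 17% = 75%.

75%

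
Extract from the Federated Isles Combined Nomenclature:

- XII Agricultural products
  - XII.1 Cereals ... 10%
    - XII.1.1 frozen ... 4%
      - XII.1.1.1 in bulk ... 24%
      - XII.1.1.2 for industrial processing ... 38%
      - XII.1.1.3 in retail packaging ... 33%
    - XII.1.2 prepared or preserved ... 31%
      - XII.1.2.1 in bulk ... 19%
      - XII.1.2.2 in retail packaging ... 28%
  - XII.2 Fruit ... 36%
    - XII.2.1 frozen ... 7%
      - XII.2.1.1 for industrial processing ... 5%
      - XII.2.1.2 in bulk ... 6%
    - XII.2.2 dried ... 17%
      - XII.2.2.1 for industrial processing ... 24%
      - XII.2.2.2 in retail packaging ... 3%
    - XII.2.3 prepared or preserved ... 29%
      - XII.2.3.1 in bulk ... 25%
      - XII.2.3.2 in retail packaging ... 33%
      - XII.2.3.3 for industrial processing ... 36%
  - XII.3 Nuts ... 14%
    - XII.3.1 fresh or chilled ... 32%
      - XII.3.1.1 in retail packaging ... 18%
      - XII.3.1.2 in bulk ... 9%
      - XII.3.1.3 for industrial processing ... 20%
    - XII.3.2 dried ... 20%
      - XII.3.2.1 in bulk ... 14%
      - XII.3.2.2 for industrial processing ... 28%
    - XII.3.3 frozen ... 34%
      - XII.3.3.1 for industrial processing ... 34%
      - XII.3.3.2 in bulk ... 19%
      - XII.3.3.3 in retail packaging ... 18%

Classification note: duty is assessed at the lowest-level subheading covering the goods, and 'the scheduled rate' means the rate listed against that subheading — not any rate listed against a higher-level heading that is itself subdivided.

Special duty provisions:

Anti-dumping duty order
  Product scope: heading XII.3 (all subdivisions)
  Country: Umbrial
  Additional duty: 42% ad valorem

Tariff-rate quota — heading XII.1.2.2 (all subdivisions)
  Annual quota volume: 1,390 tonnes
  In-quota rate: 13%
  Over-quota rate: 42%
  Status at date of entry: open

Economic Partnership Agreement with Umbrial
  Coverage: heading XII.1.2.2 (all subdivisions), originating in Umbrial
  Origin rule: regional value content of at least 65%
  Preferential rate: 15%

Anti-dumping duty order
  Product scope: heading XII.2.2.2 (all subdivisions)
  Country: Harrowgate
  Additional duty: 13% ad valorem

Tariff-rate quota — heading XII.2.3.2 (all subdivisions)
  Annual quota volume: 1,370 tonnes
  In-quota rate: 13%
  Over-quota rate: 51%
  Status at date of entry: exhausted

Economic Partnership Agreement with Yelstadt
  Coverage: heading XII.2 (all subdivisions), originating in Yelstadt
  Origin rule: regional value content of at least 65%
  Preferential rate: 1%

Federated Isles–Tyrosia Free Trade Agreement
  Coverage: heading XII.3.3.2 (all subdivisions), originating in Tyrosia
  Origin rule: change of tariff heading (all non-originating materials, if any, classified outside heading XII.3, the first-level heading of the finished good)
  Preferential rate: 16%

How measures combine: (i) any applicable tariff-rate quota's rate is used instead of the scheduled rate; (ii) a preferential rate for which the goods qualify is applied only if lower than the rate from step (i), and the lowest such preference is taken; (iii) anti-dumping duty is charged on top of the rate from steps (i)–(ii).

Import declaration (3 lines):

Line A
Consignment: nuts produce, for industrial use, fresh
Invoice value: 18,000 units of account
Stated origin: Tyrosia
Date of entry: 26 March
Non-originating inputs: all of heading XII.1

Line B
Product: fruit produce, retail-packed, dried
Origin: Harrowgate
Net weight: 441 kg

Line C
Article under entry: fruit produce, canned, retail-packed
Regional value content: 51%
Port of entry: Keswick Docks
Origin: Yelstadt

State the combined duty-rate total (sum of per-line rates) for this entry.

87%

Line A: nuts → XII.3; fresh → XII.3.1; for industrial use → XII.3.1.3. Scheduled 20%. Tyrosia agreement on XII.3.3.2: XII.3.1.3 not covered. → 20%.
Line B: fruit → XII.2; dried → XII.2.2; retail-packed → XII.2.2.2. Scheduled 3%. anti-dumping (Harrowgate, XII.2.2.2): +13%; total 3% + 13% = 16%. → 16%.
Line C: fruit → XII.2; canned → XII.2.3; retail-packed → XII.2.3.2. Scheduled 33%. quota on XII.2.3.2 exhausted → over-quota 51%; Yelstadt agreement on XII.2: RVC < 65%. → 51%.
Sum: 20% + 16% + 51% = 87%.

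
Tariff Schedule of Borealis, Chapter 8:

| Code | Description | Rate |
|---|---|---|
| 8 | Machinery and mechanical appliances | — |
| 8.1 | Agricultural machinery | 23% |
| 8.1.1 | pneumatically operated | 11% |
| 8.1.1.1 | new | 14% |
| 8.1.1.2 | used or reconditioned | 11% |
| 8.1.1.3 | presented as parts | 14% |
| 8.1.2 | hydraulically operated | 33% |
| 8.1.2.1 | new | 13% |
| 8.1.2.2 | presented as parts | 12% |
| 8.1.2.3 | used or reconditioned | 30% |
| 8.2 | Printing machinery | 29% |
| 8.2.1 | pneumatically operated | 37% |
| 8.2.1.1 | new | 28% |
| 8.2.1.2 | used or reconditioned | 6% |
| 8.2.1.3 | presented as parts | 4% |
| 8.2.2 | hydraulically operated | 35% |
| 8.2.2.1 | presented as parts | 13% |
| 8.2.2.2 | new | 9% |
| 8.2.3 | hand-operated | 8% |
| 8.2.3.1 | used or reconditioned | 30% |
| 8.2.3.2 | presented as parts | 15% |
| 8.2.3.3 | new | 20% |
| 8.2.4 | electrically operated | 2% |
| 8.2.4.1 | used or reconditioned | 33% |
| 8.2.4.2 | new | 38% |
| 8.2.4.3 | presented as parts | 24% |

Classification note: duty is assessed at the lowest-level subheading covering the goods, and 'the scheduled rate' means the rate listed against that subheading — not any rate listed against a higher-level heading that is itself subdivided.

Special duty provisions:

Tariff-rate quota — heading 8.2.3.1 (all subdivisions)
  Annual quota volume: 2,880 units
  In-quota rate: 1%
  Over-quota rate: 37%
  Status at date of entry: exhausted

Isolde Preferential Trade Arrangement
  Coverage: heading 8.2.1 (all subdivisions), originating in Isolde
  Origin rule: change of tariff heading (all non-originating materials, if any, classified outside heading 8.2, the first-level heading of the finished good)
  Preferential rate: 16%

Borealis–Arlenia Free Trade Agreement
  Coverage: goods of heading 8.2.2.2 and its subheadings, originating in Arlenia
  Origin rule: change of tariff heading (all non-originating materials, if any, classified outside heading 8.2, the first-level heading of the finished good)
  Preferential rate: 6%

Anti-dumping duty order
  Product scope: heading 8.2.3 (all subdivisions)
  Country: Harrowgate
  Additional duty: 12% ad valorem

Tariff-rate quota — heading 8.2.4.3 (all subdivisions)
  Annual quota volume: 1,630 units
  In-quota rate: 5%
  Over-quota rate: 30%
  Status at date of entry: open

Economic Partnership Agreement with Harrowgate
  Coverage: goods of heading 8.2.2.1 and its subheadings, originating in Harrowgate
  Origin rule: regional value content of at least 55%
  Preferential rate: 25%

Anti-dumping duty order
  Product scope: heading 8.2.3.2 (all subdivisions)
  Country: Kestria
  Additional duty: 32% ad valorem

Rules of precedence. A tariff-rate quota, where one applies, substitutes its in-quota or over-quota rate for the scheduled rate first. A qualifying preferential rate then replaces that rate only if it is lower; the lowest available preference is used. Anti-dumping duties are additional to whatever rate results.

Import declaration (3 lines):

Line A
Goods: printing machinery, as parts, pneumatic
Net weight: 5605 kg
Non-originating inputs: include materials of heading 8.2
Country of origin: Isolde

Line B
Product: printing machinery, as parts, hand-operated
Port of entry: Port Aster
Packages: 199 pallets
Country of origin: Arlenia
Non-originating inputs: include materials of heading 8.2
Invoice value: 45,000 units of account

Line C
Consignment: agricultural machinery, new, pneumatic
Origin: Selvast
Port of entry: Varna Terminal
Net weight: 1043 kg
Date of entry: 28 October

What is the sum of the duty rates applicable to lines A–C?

33%

Line A: printing → 8.2; pneumatic → 8.2.1; as parts → 8.2.1.3. Scheduled 4%. Isolde agreement on 8.2.1: CTH not met. → 4%.
Line B: printing → 8.2; hand-operated → 8.2.3; as parts → 8.2.3.2. Scheduled 15%. Arlenia agreement on 8.2.2.2: 8.2.3.2 not covered. → 15%.
Line C: agricultural → 8.1; pneumatic → 8.1.1; new → 8.1.1.1. Scheduled 14%. No special measure applies. → 14%.
Sum: 4% + 15% + 14% = 33%.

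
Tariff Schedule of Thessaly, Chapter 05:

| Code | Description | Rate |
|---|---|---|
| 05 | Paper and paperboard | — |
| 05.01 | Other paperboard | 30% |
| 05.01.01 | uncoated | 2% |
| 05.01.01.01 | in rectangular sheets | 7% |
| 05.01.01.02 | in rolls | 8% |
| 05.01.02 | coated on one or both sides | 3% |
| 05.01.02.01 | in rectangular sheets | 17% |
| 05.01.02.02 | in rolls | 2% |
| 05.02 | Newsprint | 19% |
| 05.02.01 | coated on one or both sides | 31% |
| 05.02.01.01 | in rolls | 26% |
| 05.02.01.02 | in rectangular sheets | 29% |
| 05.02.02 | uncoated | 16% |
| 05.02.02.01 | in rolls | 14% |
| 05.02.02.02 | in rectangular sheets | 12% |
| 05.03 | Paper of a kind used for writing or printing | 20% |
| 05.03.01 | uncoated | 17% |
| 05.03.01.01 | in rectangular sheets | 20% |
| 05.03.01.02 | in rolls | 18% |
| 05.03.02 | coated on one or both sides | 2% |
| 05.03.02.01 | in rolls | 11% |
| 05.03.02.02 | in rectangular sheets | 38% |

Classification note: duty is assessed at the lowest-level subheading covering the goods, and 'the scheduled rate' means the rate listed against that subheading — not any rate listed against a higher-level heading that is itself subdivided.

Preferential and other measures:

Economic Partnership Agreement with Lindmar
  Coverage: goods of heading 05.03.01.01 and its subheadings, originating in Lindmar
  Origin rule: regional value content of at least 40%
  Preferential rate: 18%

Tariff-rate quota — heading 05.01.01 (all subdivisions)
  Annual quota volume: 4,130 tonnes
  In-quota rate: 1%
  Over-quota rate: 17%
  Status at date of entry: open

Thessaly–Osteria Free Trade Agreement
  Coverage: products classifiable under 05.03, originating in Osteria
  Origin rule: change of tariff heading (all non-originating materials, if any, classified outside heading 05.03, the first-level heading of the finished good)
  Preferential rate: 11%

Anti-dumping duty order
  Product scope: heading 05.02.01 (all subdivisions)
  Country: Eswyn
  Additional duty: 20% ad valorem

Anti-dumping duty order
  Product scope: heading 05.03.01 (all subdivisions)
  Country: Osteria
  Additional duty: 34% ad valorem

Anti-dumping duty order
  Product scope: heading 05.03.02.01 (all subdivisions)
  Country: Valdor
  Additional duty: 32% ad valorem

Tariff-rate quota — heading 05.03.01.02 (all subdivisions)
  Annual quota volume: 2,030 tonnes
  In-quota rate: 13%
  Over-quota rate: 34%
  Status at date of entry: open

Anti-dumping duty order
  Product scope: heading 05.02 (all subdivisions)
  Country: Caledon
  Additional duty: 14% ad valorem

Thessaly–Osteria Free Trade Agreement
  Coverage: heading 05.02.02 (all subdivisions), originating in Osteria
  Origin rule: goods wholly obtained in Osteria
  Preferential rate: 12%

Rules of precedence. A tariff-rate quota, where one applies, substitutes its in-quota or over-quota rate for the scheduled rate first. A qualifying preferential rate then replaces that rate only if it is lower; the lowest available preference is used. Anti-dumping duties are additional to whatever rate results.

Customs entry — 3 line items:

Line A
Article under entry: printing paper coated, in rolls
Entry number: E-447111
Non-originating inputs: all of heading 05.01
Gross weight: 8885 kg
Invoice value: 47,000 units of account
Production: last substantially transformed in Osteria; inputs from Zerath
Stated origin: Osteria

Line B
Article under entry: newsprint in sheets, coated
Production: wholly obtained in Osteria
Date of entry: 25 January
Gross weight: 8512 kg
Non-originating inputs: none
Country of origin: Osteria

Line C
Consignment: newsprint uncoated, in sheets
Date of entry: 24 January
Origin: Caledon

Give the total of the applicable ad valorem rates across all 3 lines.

66%

Line A: printing paper → 05.03; coated → 05.03.02; in rolls → 05.03.02.01. Scheduled 11%. Osteria agreement on 05.03: CTH met → 11% available; Osteria agreement on 05.02.02: 05.03.02.01 not covered; preference 11% not lower than 11% → no reduction. → 11%.
Line B: newsprint → 05.02; coated → 05.02.01; in sheets → 05.02.01.02. Scheduled 29%. Osteria agreement on 05.03: 05.02.01.02 not covered; Osteria agreement on 05.02.02: 05.02.01.02 not covered. → 29%.
Line C: newsprint → 05.02; uncoated → 05.02.02; in sheets → 05.02.02.02. Scheduled 12%. anti-dumping (Caledon, 05.02): +14%; total 12% + 14% = 26%. → 26%.
Sum: 11% + 29% + 26% = 66%.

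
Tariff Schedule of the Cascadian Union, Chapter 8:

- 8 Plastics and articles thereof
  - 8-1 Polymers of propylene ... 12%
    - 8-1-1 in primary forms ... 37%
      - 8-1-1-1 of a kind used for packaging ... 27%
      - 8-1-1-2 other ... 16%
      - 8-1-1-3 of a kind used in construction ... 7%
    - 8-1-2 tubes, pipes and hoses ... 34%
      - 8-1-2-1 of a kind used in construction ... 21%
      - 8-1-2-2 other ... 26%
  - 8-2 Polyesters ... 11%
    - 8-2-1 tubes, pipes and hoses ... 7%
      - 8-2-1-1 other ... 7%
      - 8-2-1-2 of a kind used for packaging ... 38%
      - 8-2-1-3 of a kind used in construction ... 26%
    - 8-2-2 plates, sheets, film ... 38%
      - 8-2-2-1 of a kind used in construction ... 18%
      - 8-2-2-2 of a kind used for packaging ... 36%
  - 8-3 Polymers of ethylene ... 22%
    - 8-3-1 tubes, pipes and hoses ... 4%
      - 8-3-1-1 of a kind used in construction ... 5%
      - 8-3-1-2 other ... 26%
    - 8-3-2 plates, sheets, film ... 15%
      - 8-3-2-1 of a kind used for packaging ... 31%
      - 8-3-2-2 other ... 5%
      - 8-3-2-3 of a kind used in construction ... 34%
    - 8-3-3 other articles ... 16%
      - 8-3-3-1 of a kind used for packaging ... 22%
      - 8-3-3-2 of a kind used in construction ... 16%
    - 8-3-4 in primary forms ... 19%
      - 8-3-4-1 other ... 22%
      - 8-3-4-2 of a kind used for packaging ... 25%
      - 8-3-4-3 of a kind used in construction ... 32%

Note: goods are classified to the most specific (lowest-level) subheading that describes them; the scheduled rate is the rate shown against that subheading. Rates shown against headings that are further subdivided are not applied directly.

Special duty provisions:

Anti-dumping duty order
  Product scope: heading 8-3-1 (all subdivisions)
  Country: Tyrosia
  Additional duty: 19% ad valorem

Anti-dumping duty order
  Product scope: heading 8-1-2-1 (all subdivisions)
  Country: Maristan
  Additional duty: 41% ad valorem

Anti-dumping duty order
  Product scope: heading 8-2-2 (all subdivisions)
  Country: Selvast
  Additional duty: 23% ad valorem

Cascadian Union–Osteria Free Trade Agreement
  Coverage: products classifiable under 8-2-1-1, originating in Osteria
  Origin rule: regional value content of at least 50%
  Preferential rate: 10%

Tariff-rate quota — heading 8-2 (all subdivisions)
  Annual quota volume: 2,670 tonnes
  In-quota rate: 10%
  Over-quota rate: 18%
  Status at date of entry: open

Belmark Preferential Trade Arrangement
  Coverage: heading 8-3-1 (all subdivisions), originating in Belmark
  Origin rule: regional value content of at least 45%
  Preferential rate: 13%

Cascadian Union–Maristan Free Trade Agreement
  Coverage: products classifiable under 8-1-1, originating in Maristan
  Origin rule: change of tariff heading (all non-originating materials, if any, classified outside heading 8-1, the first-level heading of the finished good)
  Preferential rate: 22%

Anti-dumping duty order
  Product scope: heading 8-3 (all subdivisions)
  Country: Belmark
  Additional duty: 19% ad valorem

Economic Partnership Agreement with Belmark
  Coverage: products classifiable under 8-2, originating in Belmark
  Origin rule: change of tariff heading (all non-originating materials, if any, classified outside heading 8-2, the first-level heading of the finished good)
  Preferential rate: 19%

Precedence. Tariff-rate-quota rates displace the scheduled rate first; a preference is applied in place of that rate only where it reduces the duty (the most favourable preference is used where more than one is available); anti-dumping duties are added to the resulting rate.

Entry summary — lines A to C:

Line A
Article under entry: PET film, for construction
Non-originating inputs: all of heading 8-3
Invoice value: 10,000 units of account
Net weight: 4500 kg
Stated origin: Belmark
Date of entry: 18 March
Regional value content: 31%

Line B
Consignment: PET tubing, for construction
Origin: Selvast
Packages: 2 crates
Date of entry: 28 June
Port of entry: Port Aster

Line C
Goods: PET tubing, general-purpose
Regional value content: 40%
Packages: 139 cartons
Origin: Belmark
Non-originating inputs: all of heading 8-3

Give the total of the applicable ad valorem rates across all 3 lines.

Line A: PET → 8-2; film → 8-2-2; for construction → 8-2-2-1. Scheduled 18%. quota on 8-2 open → in-quota 10%; Belmark agreement on 8-3-1: 8-2-2-1 not covered; Belmark agreement on 8-2: CTH met → 19% available; preference 19% not lower than 10% → no reduction. → 10%.
Line B: PET → 8-2; tubing → 8-2-1; for construction → 8-2-1-3. Scheduled 26%. quota on 8-2 open → in-quota 10%. → 10%.
Line C: PET → 8-2; tubing → 8-2-1; general-purpose → 8-2-1-1. Scheduled 7%. quota on 8-2 open → in-quota 10%; Belmark agreement on 8-3-1: 8-2-1-1 not covered; Belmark agreement on 8-2: CTH met → 19% available; preference 19% not lower than 10% → no reduction. → 10%.
Sum: 10% + 10% + 10% = 30%.

30%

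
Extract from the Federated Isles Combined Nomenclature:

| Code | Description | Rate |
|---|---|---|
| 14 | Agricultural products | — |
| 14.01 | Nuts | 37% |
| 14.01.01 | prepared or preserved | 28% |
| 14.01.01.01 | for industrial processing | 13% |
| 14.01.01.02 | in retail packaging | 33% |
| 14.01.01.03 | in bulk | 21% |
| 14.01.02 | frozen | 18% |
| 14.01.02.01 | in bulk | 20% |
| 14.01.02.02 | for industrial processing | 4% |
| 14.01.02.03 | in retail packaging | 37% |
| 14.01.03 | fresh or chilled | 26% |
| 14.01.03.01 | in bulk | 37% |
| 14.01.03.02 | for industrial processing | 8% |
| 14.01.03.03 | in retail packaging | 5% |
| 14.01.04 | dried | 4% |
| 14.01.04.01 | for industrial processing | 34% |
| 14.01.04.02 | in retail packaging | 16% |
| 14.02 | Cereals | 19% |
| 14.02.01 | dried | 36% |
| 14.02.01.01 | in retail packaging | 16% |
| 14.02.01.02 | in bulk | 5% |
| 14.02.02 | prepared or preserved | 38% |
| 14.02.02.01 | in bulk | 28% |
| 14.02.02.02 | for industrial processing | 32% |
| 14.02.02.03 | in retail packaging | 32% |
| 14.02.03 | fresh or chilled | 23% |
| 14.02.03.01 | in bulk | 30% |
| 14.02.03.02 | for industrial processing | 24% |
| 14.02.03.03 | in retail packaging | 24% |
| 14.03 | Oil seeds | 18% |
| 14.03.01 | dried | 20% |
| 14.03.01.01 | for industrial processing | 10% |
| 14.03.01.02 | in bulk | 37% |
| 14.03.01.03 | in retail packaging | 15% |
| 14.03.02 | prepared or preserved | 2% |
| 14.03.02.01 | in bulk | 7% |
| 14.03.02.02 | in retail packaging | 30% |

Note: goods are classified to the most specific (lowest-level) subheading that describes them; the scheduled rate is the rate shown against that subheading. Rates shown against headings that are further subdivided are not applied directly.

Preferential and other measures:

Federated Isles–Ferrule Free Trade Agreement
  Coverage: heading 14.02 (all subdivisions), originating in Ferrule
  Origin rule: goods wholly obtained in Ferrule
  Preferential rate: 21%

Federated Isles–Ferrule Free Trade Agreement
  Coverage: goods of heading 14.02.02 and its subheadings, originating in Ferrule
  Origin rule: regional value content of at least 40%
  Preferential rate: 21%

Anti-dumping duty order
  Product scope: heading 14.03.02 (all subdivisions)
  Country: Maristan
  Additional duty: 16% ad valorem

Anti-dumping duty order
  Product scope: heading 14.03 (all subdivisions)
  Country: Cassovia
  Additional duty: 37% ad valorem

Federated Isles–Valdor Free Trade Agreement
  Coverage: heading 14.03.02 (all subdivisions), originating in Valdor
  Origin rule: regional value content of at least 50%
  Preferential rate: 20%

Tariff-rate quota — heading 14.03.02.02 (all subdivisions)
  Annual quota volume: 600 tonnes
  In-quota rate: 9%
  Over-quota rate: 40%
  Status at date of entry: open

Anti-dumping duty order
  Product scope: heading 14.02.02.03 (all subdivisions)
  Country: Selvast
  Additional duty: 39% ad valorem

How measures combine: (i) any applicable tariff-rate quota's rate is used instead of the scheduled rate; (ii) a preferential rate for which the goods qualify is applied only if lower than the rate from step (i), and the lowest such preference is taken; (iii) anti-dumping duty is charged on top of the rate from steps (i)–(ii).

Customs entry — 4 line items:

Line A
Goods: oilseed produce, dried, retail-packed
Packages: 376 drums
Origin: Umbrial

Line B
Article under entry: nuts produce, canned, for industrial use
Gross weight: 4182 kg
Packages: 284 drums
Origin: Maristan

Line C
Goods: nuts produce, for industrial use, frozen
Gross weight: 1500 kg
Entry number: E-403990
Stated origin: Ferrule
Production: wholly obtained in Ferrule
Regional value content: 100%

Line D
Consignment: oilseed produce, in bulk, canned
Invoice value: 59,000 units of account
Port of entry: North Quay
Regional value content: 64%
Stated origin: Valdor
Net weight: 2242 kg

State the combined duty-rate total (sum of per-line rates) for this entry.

Line A: oilseed → 14.03; dried → 14.03.01; retail-packed → 14.03.01.03. Scheduled 15%. No special measure applies. → 15%.
Line B: nuts → 14.01; canned → 14.01.01; for industrial use → 14.01.01.01. Scheduled 13%. No special measure applies. → 13%.
Line C: nuts → 14.01; frozen → 14.01.02; for industrial use → 14.01.02.02. Scheduled 4%. Ferrule agreement on 14.02: 14.01.02.02 not covered; Ferrule agreement on 14.02.02: 14.01.02.02 not covered. → 4%.
Line D: oilseed → 14.03; canned → 14.03.02; in bulk → 14.03.02.01. Scheduled 7%. Valdor agreement on 14.03.02: RVC ≥ 50% → 20% available; preference 20% not lower than 7% → no reduction. → 7%.
Sum: 15% + 13% + 4% + 7% = 39%.

39%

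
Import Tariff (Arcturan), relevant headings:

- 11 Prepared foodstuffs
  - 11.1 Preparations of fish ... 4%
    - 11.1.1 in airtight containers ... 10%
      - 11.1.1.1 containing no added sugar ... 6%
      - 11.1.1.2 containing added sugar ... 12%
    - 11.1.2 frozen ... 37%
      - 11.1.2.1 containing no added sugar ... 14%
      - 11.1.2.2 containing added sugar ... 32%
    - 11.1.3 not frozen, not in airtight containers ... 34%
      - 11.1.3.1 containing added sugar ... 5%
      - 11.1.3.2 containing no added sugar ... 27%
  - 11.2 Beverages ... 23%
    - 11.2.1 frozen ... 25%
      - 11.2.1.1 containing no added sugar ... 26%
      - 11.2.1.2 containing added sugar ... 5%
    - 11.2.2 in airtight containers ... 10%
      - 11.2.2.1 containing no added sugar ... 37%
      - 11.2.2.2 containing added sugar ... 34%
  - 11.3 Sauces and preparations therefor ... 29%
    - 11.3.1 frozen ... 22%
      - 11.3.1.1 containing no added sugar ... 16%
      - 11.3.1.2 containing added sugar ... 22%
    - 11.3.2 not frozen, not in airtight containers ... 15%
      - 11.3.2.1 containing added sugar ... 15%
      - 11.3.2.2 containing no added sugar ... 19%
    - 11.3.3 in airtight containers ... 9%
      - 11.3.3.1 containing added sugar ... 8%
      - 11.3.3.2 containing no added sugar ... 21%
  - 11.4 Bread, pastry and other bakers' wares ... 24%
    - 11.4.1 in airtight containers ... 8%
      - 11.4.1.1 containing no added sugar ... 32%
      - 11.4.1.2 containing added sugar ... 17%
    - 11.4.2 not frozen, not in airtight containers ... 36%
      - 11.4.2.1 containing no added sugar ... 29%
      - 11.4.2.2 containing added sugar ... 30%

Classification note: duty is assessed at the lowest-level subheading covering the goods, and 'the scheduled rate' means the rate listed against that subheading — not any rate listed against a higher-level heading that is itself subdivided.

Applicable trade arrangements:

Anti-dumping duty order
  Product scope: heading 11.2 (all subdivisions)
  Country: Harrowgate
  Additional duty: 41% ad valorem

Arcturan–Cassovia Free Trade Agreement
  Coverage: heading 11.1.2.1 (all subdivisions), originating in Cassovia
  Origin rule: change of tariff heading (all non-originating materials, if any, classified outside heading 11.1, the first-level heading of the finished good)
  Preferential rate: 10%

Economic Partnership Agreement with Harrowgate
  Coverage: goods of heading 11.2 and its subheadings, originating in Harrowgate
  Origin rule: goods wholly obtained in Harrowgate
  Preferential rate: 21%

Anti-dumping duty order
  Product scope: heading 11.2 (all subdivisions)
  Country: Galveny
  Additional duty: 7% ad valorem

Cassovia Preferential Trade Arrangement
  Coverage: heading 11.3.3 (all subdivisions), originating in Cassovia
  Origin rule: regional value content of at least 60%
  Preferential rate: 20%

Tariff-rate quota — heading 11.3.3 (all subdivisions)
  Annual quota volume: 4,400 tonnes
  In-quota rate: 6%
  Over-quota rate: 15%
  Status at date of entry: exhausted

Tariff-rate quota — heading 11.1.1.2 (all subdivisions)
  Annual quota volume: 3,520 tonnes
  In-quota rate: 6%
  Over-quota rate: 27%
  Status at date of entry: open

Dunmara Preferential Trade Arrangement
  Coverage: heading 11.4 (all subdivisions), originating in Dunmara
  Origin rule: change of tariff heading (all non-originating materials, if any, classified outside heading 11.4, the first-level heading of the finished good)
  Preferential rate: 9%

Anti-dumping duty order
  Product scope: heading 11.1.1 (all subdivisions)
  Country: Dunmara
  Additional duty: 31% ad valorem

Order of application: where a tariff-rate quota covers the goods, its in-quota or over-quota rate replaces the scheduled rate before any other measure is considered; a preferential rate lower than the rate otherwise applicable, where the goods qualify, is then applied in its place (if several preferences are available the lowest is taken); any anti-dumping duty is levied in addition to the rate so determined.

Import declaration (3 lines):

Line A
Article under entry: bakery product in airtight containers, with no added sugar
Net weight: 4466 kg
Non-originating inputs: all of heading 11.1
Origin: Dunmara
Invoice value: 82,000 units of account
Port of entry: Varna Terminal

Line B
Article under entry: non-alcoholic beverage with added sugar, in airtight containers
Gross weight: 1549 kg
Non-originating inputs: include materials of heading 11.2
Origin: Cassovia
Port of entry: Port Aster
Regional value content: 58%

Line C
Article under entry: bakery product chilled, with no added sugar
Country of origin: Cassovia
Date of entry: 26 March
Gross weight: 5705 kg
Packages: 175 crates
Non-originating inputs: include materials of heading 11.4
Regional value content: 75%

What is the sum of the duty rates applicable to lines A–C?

72%

Line A: bakery product → 11.4; in airtight containers → 11.4.1; with no added sugar → 11.4.1.1. Scheduled 32%. Dunmara agreement on 11.4: CTH met → 9% available; preferential 9%. → 9%.
Line B: non-alcoholic beverage → 11.2; in airtight containers → 11.2.2; with added sugar → 11.2.2.2. Scheduled 34%. Cassovia agreement on 11.1.2.1: 11.2.2.2 not covered; Cassovia agreement on 11.3.3: 11.2.2.2 not covered. → 34%.
Line C: bakery product → 11.4; chilled → 11.4.2; with no added sugar → 11.4.2.1. Scheduled 29%. Cassovia agreement on 11.1.2.1: 11.4.2.1 not covered; Cassovia agreement on 11.3.3: 11.4.2.1 not covered. → 29%.
Sum: 9% + 34% + 29% = 72%.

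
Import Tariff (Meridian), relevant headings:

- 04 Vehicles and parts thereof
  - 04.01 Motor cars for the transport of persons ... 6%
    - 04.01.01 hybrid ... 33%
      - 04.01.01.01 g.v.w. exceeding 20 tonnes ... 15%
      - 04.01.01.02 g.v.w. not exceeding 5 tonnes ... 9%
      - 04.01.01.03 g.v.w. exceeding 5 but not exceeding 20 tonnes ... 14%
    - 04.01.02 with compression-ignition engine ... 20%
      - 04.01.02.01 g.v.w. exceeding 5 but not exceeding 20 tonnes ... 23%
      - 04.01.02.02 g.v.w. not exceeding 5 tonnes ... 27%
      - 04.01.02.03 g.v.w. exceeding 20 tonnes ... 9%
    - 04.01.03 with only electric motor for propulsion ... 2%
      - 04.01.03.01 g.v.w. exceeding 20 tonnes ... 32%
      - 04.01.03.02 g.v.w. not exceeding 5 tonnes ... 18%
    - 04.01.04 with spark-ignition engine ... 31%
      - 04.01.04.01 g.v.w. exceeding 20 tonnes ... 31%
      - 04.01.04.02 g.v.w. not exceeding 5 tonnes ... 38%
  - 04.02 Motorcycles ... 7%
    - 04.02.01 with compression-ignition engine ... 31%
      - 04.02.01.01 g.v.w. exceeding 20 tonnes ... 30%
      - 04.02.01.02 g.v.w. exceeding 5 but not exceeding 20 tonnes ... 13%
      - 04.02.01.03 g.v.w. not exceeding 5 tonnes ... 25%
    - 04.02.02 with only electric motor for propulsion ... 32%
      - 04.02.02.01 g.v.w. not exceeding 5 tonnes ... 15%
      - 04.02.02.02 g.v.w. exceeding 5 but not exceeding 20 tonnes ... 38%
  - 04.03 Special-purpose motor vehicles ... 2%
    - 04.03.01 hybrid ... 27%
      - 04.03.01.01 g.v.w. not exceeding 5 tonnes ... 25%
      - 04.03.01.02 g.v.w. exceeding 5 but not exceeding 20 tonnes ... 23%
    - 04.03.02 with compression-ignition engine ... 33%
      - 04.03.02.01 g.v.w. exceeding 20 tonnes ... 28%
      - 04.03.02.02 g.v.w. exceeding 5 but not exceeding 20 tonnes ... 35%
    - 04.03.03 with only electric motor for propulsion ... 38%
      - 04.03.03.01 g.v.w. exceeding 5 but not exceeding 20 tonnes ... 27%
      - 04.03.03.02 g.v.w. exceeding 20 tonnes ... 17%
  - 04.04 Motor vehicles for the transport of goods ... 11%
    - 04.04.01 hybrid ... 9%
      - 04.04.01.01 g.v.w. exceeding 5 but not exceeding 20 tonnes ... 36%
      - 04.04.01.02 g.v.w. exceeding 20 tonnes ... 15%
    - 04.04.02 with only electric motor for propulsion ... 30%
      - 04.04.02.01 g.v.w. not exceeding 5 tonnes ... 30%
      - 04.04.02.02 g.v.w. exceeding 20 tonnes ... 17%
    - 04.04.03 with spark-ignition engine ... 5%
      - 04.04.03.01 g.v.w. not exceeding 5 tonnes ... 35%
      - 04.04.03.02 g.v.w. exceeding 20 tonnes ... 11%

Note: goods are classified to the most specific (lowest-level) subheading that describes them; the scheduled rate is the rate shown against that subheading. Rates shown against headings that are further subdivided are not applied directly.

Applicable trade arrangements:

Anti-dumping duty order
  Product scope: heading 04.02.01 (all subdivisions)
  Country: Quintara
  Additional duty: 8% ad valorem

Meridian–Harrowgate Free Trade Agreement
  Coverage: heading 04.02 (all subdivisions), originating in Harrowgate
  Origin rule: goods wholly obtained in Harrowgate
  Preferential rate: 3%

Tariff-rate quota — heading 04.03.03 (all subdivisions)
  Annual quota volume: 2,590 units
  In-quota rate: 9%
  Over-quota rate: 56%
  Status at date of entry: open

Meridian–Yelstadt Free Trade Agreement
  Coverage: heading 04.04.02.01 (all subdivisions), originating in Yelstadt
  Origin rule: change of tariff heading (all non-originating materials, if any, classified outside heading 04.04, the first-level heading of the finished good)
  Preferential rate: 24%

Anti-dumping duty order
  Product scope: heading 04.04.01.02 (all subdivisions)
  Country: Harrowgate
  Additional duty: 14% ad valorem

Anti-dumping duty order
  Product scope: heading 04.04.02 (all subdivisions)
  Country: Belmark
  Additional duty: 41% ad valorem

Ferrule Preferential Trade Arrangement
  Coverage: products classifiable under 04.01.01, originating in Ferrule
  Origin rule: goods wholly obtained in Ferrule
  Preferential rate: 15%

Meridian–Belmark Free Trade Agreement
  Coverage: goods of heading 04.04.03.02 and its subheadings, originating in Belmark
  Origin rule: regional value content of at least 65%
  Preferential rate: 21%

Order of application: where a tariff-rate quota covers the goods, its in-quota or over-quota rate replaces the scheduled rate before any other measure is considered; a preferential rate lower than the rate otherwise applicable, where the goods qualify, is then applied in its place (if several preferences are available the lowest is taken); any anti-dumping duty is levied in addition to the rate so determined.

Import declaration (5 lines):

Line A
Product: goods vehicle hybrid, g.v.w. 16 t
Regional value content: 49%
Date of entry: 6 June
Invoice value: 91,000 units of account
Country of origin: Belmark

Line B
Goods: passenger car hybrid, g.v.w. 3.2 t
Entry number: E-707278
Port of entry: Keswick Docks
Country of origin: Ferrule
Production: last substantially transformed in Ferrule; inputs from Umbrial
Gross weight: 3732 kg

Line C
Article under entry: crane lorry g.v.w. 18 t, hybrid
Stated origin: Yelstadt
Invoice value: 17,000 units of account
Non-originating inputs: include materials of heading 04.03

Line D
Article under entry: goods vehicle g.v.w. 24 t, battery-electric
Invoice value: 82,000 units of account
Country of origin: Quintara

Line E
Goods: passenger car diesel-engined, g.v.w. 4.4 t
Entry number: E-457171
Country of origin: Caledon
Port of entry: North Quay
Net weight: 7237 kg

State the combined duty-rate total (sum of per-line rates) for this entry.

Line A: goods vehicle → 04.04; hybrid → 04.04.01; g.v.w. 16 t → 04.04.01.01. Scheduled 36%. Belmark agreement on 04.04.03.02: 04.04.01.01 not covered. → 36%.
Line B: passenger car → 04.01; hybrid → 04.01.01; g.v.w. 3.2 t → 04.01.01.02. Scheduled 9%. Ferrule agreement on 04.01.01: not wholly obtained. → 9%.
Line C: crane lorry → 04.03; hybrid → 04.03.01; g.v.w. 18 t → 04.03.01.02. Scheduled 23%. Yelstadt agreement on 04.04.02.01: 04.03.01.02 not covered. → 23%.
Line D: goods vehicle → 04.04; battery-electric → 04.04.02; g.v.w. 24 t → 04.04.02.02. Scheduled 17%. No special measure applies. → 17%.
Line E: passenger car → 04.01; diesel-engined → 04.01.02; g.v.w. 4.4 t → 04.01.02.02. Scheduled 27%. No special measure applies. → 27%.
Sum: 36% + 9% + 23% + 17% + 27% = 112%.

112%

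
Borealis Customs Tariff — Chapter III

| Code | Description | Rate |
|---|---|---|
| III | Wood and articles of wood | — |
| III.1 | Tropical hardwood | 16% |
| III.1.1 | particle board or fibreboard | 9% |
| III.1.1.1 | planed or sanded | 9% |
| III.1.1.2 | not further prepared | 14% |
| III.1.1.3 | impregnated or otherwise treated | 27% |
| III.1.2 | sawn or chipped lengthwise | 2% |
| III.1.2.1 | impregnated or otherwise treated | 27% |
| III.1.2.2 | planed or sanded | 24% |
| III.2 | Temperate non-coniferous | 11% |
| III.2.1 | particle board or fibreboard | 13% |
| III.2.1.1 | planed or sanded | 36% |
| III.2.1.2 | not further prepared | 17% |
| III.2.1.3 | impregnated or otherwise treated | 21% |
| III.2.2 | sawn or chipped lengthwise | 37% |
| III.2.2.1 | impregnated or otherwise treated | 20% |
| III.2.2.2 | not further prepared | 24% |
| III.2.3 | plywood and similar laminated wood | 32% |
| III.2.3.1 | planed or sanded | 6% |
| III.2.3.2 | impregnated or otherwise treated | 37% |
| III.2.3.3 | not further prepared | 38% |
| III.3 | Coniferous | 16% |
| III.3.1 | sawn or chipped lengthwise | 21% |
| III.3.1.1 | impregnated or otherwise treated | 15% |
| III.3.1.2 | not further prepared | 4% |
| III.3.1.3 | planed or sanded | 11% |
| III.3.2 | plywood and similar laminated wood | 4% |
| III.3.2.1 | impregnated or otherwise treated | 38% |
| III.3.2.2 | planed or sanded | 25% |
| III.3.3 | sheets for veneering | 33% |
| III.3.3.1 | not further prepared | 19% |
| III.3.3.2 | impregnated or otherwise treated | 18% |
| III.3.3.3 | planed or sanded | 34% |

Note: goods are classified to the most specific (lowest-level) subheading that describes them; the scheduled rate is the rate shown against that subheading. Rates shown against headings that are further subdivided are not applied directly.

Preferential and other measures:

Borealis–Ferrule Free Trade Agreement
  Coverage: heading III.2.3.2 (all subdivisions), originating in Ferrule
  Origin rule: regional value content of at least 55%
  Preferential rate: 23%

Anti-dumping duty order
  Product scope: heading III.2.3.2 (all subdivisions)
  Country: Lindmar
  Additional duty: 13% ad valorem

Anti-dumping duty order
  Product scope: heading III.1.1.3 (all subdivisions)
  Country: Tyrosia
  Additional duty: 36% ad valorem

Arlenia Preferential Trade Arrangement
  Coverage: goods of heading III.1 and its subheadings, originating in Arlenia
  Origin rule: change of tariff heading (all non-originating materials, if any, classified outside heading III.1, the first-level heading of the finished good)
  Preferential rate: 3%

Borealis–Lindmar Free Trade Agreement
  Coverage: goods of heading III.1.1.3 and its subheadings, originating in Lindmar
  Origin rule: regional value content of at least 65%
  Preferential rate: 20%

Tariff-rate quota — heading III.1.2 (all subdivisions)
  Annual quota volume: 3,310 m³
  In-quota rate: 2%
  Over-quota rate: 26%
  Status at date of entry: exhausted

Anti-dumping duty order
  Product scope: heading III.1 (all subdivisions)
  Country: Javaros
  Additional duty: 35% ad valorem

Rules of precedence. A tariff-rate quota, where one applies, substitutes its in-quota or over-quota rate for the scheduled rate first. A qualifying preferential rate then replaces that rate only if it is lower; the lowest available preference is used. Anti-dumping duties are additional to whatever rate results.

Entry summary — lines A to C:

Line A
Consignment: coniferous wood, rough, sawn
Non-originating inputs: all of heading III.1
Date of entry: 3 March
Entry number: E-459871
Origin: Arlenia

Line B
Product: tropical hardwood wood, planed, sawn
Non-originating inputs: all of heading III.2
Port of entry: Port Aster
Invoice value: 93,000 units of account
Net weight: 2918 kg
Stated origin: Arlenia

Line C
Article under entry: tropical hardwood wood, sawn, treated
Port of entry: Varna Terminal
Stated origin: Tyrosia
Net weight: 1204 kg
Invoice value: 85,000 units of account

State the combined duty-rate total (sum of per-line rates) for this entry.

33%

Line A: coniferous → III.3; sawn → III.3.1; rough → III.3.1.2. Scheduled 4%. Arlenia agreement on III.1: III.3.1.2 not covered. → 4%.
Line B: tropical hardwood → III.1; sawn → III.1.2; planed → III.1.2.2. Scheduled 24%. quota on III.1.2 exhausted → over-quota 26%; Arlenia agreement on III.1: CTH met → 3% available; preferential 3%. → 3%.
Line C: tropical hardwood → III.1; sawn → III.1.2; treated → III.1.2.1. Scheduled 27%. quota on III.1.2 exhausted → over-quota 26%. → 26%.
Sum: 4% + 3% + 26% = 33%.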